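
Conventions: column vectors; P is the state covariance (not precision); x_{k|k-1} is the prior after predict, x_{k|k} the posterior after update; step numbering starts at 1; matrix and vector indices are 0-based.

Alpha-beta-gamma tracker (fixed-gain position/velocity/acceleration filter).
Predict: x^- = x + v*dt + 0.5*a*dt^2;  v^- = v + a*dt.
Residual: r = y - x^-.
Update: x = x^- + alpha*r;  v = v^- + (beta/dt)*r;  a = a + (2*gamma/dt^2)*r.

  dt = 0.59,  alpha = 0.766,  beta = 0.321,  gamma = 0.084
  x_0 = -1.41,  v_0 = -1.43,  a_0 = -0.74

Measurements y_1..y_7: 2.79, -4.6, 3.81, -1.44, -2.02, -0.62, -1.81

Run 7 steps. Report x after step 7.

step 1: x_pred=-2.3825  r=5.1725  x^+=1.5796  v^+=0.9476  a^+=1.7564
step 2: x_pred=2.4444  r=-7.0444  x^+=-2.9516  v^+=-1.8488  a^+=-1.6434
step 3: x_pred=-4.3284  r=8.1384  x^+=1.9056  v^+=1.6094  a^+=2.2844
step 4: x_pred=3.2528  r=-4.6928  x^+=-0.3419  v^+=0.4040  a^+=0.0195
step 5: x_pred=-0.1001  r=-1.9199  x^+=-1.5707  v^+=-0.6290  a^+=-0.9070
step 6: x_pred=-2.0997  r=1.4797  x^+=-0.9663  v^+=-0.3591  a^+=-0.1929
step 7: x_pred=-1.2117  r=-0.5983  x^+=-1.6700  v^+=-0.7984  a^+=-0.4817

x_post = -1.6700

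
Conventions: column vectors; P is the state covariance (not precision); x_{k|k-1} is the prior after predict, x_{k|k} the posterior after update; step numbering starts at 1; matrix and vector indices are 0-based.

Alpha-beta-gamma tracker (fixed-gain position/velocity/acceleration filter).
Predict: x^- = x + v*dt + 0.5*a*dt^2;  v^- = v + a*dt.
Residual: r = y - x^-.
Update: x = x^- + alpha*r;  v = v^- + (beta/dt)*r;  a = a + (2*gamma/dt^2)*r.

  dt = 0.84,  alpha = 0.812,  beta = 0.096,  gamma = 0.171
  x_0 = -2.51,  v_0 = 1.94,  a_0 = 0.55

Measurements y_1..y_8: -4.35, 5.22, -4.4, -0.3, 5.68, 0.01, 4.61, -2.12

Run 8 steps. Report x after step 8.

step 1: x_pred=-0.6864  r=-3.6636  x^+=-3.6612  v^+=1.9833  a^+=-1.2257
step 2: x_pred=-2.4277  r=7.6477  x^+=3.7822  v^+=1.8277  a^+=2.4811
step 3: x_pred=6.1928  r=-10.5928  x^+=-2.4086  v^+=2.7012  a^+=-2.6532
step 4: x_pred=-1.0756  r=0.7756  x^+=-0.4458  v^+=0.5611  a^+=-2.2773
step 5: x_pred=-0.7779  r=6.4579  x^+=4.4659  v^+=-0.6138  a^+=0.8528
step 6: x_pred=4.2512  r=-4.2412  x^+=0.8074  v^+=-0.3821  a^+=-1.2029
step 7: x_pred=0.0620  r=4.5480  x^+=3.7550  v^+=-0.8727  a^+=1.0015
step 8: x_pred=3.3752  r=-5.4952  x^+=-1.0869  v^+=-0.6595  a^+=-1.6620

x_post = -1.0869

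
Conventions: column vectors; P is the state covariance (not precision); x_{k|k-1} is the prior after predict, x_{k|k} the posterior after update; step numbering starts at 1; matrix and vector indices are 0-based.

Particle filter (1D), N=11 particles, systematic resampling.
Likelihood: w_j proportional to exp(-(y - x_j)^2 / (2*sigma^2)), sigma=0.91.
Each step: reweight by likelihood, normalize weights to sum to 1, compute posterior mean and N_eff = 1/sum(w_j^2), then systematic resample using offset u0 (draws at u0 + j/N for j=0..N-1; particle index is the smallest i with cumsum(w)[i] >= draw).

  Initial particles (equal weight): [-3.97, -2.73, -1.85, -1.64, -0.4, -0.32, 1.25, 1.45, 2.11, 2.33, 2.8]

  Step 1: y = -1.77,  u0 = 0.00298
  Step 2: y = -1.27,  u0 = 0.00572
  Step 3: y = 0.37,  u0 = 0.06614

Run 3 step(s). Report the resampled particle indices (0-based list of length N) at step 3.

step 1: w=[0.0167, 0.1779, 0.3092, 0.3072, 0.0999, 0.0872, 0.0013, 0.0006, 0.0000, 0.0000, 0.0000]  mean=-1.6931  Neff=4.1758  idx=[0, 1, 1, 2, 2, 2, 3, 3, 3, 4, 5]
step 2: w=[0.0018, 0.0395, 0.0395, 0.1168, 0.1168, 0.1168, 0.1317, 0.1317, 0.1317, 0.0906, 0.0830]  mean=-1.5819  Neff=8.9913  idx=[1, 3, 3, 4, 5, 6, 6, 7, 8, 8, 9]
step 3: w=[0.0023, 0.0380, 0.0380, 0.0380, 0.0380, 0.0650, 0.0650, 0.0650, 0.0650, 0.0650, 0.5208]  mean=-1.0285  Neff=3.3538  idx=[2, 5, 6, 7, 9, 10, 10, 10, 10, 10, 10]

resampled_idx = [2, 5, 6, 7, 9, 10, 10, 10, 10, 10, 10]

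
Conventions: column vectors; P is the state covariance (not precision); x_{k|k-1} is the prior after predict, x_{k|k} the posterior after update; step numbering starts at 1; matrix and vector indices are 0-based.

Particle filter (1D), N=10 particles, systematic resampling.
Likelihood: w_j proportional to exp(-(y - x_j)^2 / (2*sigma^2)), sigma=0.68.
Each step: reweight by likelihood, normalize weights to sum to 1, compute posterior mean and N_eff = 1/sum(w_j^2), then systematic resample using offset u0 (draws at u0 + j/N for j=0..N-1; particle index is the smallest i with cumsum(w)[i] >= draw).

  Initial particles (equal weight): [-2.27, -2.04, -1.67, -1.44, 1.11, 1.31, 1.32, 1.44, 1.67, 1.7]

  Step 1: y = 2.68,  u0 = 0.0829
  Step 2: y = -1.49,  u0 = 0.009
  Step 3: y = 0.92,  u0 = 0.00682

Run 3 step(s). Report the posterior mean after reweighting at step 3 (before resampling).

step 1: w=[0.0000, 0.0000, 0.0000, 0.0000, 0.0574, 0.1084, 0.1117, 0.1565, 0.2739, 0.2921]  mean=1.5325  Neff=4.7092  idx=[5, 6, 7, 7, 8, 8, 8, 9, 9, 9]
step 2: w=[0.2968, 0.2793, 0.1326, 0.1326, 0.0292, 0.0292, 0.0292, 0.0237, 0.0237, 0.0237]  mean=1.4065  Neff=4.8662  idx=[0, 0, 0, 1, 1, 1, 2, 3, 3, 6]
step 3: w=[0.1080, 0.1080, 0.1080, 0.1071, 0.1071, 0.1071, 0.0951, 0.0951, 0.0951, 0.0693]  mean=1.3752  Neff=9.8658  idx=[0, 0, 1, 2, 3, 4, 5, 6, 7, 8]

post_mean = 1.3752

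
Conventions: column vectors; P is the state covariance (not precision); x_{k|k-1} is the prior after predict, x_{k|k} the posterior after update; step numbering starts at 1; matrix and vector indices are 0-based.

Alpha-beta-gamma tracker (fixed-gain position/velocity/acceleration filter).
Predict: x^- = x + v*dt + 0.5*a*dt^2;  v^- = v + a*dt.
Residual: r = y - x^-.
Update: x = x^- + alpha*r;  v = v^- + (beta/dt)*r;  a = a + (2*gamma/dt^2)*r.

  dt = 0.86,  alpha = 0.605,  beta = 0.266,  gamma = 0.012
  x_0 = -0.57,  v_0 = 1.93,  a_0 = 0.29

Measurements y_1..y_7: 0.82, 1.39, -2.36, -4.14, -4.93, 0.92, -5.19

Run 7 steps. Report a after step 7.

a_post = -0.0550

step 1: x_pred=1.1970  r=-0.3770  x^+=0.9689  v^+=2.0628  a^+=0.2778
step 2: x_pred=2.8456  r=-1.4556  x^+=1.9650  v^+=1.8514  a^+=0.2305
step 3: x_pred=3.6425  r=-6.0025  x^+=0.0110  v^+=0.1931  a^+=0.0358
step 4: x_pred=0.1903  r=-4.3303  x^+=-2.4295  v^+=-1.1155  a^+=-0.1048
step 5: x_pred=-3.4276  r=-1.5024  x^+=-4.3366  v^+=-1.6703  a^+=-0.1535
step 6: x_pred=-5.8298  r=6.7498  x^+=-1.7462  v^+=0.2854  a^+=0.0655
step 7: x_pred=-1.4765  r=-3.7135  x^+=-3.7232  v^+=-0.8069  a^+=-0.0550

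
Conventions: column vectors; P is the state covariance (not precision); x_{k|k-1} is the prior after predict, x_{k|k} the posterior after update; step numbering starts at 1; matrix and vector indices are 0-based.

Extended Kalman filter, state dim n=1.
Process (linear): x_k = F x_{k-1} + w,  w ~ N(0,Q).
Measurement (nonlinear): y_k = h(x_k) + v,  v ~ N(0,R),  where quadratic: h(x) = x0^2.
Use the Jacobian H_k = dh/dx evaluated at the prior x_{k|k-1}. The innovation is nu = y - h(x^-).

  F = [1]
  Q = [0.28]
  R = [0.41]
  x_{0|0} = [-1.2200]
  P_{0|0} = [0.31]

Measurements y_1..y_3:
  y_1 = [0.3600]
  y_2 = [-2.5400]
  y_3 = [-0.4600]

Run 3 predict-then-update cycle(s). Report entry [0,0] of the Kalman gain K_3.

step 1: x^-=[-1.2200]  P^-=[0.5900]  H_jac=[-2.4400]  S=[3.9226]  K=[-0.3670]  nu=[-1.1284]  x^+=[-0.8059]  P^+=[0.0617]
step 2: x^-=[-0.8059]  P^-=[0.3417]  H_jac=[-1.6118]  S=[1.2976]  K=[-0.4244]  nu=[-3.1894]  x^+=[0.5477]  P^+=[0.1080]
step 3: x^-=[0.5477]  P^-=[0.3880]  H_jac=[1.0954]  S=[0.8755]  K=[0.4854]  nu=[-0.7600]  x^+=[0.1788]  P^+=[0.1817]

K[0,0] = 0.4854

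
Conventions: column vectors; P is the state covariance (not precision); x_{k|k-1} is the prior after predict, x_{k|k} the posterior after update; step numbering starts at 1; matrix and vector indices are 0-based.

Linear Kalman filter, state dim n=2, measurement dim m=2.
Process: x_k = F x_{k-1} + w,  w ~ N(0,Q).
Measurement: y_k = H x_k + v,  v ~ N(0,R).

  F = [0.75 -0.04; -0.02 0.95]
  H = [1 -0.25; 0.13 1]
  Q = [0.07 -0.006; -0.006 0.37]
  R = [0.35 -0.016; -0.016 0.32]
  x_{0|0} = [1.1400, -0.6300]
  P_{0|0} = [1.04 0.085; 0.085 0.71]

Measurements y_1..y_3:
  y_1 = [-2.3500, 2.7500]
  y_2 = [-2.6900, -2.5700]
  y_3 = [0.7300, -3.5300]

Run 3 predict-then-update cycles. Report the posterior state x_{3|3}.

step 1: x^-=[0.8802, -0.6213]  P^-=[0.6510 0.0121; 0.0121 1.0080]  S=[1.0580 -0.1717; -0.1717 1.3421]  K=[0.6374 0.1536; -0.1069 0.7385]  nu=[-3.3855, 3.2569]  x^+=[-0.7776, 2.1460]  P^+=[0.2231 0.0099; 0.0099 0.2367]
step 2: x^-=[-0.6690, 2.0543]  P^-=[0.1953 -0.0113; -0.0113 0.5834]  S=[0.5874 -0.1473; -0.1473 0.9037]  K=[0.3557 0.0736; -0.1105 0.6259]  nu=[-1.5074, -4.5373]  x^+=[-1.5394, -0.6190]  P^+=[0.1238 0.0018; 0.0018 0.2018]
step 3: x^-=[-1.1298, -0.5573]  P^-=[0.1398 -0.0143; -0.0143 0.5521]  S=[0.5315 -0.1496; -0.1496 0.8708]  K=[0.2849 0.0535; -0.1141 0.6123]  nu=[1.7205, -2.8258]  x^+=[-0.7907, -2.4839]  P^+=[0.0988 -0.0003; -0.0003 0.1978]

x_post = [-0.7907, -2.4839]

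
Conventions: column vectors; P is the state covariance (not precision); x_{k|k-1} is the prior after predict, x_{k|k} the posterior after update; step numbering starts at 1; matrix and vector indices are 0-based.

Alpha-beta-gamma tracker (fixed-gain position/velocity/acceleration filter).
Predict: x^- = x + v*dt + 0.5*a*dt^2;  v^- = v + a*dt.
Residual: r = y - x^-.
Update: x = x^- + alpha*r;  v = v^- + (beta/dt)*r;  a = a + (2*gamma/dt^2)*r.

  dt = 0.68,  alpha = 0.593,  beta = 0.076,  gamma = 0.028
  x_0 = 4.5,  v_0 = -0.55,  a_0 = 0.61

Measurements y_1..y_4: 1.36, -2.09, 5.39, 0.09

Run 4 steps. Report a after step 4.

step 1: x_pred=4.2670  r=-2.9070  x^+=2.5432  v^+=-0.4601  a^+=0.2579
step 2: x_pred=2.2899  r=-4.3799  x^+=-0.3074  v^+=-0.7742  a^+=-0.2725
step 3: x_pred=-0.8968  r=6.2868  x^+=2.8313  v^+=-0.2569  a^+=0.4889
step 4: x_pred=2.7696  r=-2.6796  x^+=1.1806  v^+=-0.2239  a^+=0.1644

a_post = 0.1644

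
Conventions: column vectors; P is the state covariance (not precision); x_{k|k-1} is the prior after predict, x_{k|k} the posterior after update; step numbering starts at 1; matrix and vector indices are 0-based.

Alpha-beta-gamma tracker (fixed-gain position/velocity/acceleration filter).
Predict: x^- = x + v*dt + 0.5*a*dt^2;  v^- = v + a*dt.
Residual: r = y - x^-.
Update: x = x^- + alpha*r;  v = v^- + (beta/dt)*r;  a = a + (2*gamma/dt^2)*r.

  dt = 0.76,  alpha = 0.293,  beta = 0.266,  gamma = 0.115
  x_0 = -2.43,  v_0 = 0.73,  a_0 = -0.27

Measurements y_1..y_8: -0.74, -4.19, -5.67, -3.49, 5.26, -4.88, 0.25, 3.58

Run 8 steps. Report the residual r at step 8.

resid = -0.2732

step 1: x_pred=-1.9532  r=1.2132  x^+=-1.5977  v^+=0.9494  a^+=0.2131
step 2: x_pred=-0.8146  r=-3.3754  x^+=-1.8036  v^+=-0.0700  a^+=-1.1310
step 3: x_pred=-2.1835  r=-3.4865  x^+=-3.2050  v^+=-2.1499  a^+=-2.5193
step 4: x_pred=-5.5665  r=2.0765  x^+=-4.9581  v^+=-3.3378  a^+=-1.6925
step 5: x_pred=-7.9836  r=13.2436  x^+=-4.1032  v^+=0.0112  a^+=3.5811
step 6: x_pred=-3.0605  r=-1.8195  x^+=-3.5936  v^+=2.0960  a^+=2.8566
step 7: x_pred=-1.1756  r=1.4256  x^+=-0.7579  v^+=4.7660  a^+=3.4243
step 8: x_pred=3.8532  r=-0.2732  x^+=3.7731  v^+=7.2728  a^+=3.3155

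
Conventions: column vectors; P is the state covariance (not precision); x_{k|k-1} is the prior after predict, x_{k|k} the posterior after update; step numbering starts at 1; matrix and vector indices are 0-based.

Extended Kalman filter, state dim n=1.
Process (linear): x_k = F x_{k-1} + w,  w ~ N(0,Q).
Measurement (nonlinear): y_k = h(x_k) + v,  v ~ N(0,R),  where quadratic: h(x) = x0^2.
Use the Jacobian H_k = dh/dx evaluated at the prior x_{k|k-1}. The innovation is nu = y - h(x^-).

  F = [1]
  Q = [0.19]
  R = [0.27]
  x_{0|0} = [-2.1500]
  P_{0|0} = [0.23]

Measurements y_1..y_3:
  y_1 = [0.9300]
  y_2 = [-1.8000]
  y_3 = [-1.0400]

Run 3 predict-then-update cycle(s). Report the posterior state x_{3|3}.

x_post = [0.1120]

step 1: x^-=[-2.1500]  P^-=[0.4200]  H_jac=[-4.3000]  S=[8.0358]  K=[-0.2247]  nu=[-3.6925]  x^+=[-1.3201]  P^+=[0.0141]
step 2: x^-=[-1.3201]  P^-=[0.2041]  H_jac=[-2.6403]  S=[1.6929]  K=[-0.3183]  nu=[-3.5427]  x^+=[-0.1923]  P^+=[0.0326]
step 3: x^-=[-0.1923]  P^-=[0.2226]  H_jac=[-0.3847]  S=[0.3029]  K=[-0.2826]  nu=[-1.0770]  x^+=[0.1120]  P^+=[0.1984]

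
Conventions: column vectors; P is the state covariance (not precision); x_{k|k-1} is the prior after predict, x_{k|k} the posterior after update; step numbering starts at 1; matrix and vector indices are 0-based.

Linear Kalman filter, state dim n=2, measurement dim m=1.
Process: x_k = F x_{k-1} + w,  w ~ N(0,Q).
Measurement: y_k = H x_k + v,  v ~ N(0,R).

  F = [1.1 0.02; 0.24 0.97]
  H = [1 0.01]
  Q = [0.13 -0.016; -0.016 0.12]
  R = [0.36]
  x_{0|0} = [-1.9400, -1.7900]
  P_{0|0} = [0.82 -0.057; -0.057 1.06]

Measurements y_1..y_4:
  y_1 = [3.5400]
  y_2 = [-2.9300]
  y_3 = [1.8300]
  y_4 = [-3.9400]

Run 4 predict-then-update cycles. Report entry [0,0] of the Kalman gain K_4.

K[0,0] = 0.4961

step 1: x^-=[-2.1698, -2.2019]  P^-=[1.1201 0.1600; 0.1600 1.1380]  S=[1.4834]  K=[0.7562; 0.1155]  nu=[5.7318]  x^+=[2.1644, -1.5399]  P^+=[0.2719 0.0304; 0.0304 1.1183]
step 2: x^-=[2.3500, -0.9742]  P^-=[0.4608 0.1101; 0.1101 1.2020]  S=[0.8231]  K=[0.5612; 0.1483]  nu=[-5.2703]  x^+=[-0.6074, -1.7559]  P^+=[0.2016 0.0416; 0.0416 1.1839]
step 3: x^-=[-0.7033, -1.8490]  P^-=[0.3762 0.1047; 0.1047 1.2649]  S=[0.7385]  K=[0.5109; 0.1589]  nu=[2.5518]  x^+=[0.6004, -1.4434]  P^+=[0.1835 0.0448; 0.0448 1.2462]
step 4: x^-=[0.6316, -1.2560]  P^-=[0.3545 0.1046; 0.1046 1.3240]  S=[0.7167]  K=[0.4961; 0.1644]  nu=[-4.5591]  x^+=[-1.6299, -2.0055]  P^+=[0.1781 0.0461; 0.0461 1.3046]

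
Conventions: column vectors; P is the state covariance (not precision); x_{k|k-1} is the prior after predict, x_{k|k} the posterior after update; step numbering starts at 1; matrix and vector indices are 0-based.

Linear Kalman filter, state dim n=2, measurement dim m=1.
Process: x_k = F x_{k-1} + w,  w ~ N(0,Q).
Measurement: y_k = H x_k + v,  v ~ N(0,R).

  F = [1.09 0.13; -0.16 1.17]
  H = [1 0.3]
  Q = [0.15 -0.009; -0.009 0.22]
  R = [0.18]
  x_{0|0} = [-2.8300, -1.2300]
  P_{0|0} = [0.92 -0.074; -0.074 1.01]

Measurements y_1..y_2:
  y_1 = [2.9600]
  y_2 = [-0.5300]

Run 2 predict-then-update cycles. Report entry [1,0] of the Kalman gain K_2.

step 1: x^-=[-3.2446, -0.9863]  P^-=[1.2391 -0.1087; -0.1087 1.6538]  S=[1.5028]  K=[0.8029; 0.2578]  nu=[6.5005]  x^+=[1.9744, 0.6898]  P^+=[0.2704 -0.4198; -0.4198 1.5539]
step 2: x^-=[2.2418, 0.4912]  P^-=[0.3786 -0.3464; -0.3464 2.5113]  S=[0.5768]  K=[0.4763; 0.7056]  nu=[-2.9192]  x^+=[0.8516, -1.5685]  P^+=[0.2478 -0.5402; -0.5402 2.2241]

K[1,0] = 0.7056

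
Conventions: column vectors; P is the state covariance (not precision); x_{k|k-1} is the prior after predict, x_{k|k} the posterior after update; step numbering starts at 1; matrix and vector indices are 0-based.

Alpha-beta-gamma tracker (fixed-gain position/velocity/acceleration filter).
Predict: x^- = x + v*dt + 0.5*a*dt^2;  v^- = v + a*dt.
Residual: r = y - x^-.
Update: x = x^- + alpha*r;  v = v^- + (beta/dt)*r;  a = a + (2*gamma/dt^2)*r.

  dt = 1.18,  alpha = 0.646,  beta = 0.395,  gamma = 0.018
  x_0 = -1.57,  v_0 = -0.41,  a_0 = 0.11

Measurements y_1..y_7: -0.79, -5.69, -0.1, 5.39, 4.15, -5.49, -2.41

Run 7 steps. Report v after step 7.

step 1: x_pred=-1.9772  r=1.1872  x^+=-1.2103  v^+=0.1172  a^+=0.1407
step 2: x_pred=-0.9740  r=-4.7160  x^+=-4.0205  v^+=-1.2954  a^+=0.0188
step 3: x_pred=-5.5361  r=5.4361  x^+=-2.0244  v^+=0.5464  a^+=0.1593
step 4: x_pred=-1.2687  r=6.6587  x^+=3.0328  v^+=2.9634  a^+=0.3315
step 5: x_pred=6.7604  r=-2.6104  x^+=5.0741  v^+=2.4807  a^+=0.2640
step 6: x_pred=8.1851  r=-13.6751  x^+=-0.6490  v^+=-1.7855  a^+=-0.0896
step 7: x_pred=-2.8183  r=0.4083  x^+=-2.5545  v^+=-1.7545  a^+=-0.0790

v_post = -1.7545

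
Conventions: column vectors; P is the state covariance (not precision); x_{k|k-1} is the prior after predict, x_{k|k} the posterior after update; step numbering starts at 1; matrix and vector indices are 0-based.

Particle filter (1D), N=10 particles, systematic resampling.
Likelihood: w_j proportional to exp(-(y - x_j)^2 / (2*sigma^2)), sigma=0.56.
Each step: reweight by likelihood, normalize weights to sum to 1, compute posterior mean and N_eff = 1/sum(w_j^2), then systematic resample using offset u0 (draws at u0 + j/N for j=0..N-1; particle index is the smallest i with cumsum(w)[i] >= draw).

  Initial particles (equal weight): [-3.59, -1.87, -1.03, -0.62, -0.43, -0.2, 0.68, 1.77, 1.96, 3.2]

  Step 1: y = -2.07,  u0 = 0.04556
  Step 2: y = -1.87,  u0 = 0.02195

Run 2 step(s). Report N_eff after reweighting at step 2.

N_eff = 9.1112

step 1: w=[0.0210, 0.7857, 0.1493, 0.0293, 0.0115, 0.0032, 0.0000, 0.0000, 0.0000, 0.0000]  mean=-1.7223  Neff=1.5600  idx=[1, 1, 1, 1, 1, 1, 1, 1, 2, 2]
step 2: w=[0.1156, 0.1156, 0.1156, 0.1156, 0.1156, 0.1156, 0.1156, 0.1156, 0.0375, 0.0375]  mean=-1.8069  Neff=9.1112  idx=[0, 1, 1, 2, 3, 4, 5, 6, 7, 7]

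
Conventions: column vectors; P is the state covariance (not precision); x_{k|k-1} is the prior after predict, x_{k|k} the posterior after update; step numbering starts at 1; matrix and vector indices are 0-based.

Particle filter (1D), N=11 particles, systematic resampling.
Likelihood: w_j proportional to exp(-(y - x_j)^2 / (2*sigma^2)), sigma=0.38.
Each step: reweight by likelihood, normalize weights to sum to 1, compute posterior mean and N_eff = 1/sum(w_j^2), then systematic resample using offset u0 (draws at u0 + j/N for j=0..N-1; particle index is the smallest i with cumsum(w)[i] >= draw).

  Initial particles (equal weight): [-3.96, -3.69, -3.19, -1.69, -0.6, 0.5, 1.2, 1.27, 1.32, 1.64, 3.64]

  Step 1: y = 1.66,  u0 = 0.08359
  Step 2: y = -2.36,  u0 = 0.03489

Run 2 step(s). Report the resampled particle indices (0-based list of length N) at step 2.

resampled_idx = [0, 0, 0, 0, 0, 1, 1, 1, 1, 2, 4]

step 1: w=[0.0000, 0.0000, 0.0000, 0.0000, 0.0000, 0.0034, 0.1748, 0.2148, 0.2437, 0.3632, 0.0000]  mean=1.4017  Neff=3.7308  idx=[6, 6, 7, 7, 8, 8, 8, 9, 9, 9, 9]
step 2: w=[0.4003, 0.4003, 0.0701, 0.0701, 0.0198, 0.0198, 0.0198, 0.0000, 0.0000, 0.0000, 0.0000]  mean=1.2169  Neff=3.0171  idx=[0, 0, 0, 0, 0, 1, 1, 1, 1, 2, 4]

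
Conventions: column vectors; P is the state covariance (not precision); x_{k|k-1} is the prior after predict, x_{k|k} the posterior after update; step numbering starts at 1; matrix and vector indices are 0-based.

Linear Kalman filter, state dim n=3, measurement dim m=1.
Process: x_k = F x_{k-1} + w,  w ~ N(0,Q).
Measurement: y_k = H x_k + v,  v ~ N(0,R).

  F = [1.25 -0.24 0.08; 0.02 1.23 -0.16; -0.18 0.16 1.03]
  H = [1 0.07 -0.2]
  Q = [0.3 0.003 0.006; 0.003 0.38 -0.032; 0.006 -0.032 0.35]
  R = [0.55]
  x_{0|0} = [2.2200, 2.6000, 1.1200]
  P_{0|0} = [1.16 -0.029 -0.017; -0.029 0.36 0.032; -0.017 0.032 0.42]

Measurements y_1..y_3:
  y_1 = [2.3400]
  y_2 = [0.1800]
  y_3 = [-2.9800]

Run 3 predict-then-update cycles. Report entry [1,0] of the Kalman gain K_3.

K[1,0] = -0.4186

step 1: x^-=[2.2406, 3.0632, 1.1700]  P^-=[2.1487 -0.1163 -0.2704; -0.1163 0.9219 0.0107; -0.2704 0.0107 0.8609]  S=[2.8292]  K=[0.7757; -0.0191; -0.1562]  nu=[0.1190]  x^+=[2.3329, 3.0609, 1.1514]  P^+=[0.4463 -0.0745 0.0723; -0.0745 0.9209 0.0022; 0.0723 0.0022 0.7919]
step 2: x^-=[2.2736, 3.6274, 1.2558]  P^-=[1.1146 -0.3961 0.0089; -0.3961 1.7887 0.0397; 0.0089 0.0397 1.2064]  S=[1.6615]  K=[0.6531; -0.1678; -0.1382]  nu=[-2.0964]  x^+=[0.9045, 3.9792, 1.5455]  P^+=[0.4059 -0.2140 0.1588; -0.2140 1.7419 0.0012; 0.1588 0.0012 1.1746]
step 3: x^-=[0.2993, 4.6652, 2.0657]  P^-=[1.2022 -0.8754 0.0945; -0.8754 3.0336 0.1718; 0.0945 0.1718 1.6078]  S=[1.6663]  K=[0.6734; -0.4186; -0.1291]  nu=[-3.1927]  x^+=[-1.8507, 6.0015, 2.4778]  P^+=[0.4466 -0.4058 0.2393; -0.4058 2.7416 0.0818; 0.2393 0.0818 1.5800]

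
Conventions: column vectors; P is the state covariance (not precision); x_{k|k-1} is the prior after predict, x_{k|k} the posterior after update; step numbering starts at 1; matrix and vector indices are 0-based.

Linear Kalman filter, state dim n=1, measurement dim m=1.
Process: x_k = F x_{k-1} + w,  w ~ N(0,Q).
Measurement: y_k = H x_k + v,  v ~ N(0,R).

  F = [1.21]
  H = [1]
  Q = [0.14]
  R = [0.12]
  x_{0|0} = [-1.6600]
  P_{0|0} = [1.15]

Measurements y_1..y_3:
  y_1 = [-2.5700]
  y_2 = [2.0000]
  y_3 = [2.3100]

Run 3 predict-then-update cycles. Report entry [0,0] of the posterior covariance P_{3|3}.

step 1: x^-=[-2.0086]  P^-=[1.8237]  S=[1.9437]  K=[0.9383]  nu=[-0.5614]  x^+=[-2.5353]  P^+=[0.1126]
step 2: x^-=[-3.0678]  P^-=[0.3048]  S=[0.4248]  K=[0.7175]  nu=[5.0678]  x^+=[0.5686]  P^+=[0.0861]
step 3: x^-=[0.6880]  P^-=[0.2661]  S=[0.3861]  K=[0.6892]  nu=[1.6220]  x^+=[1.8058]  P^+=[0.0827]

P_post[0,0] = 0.0827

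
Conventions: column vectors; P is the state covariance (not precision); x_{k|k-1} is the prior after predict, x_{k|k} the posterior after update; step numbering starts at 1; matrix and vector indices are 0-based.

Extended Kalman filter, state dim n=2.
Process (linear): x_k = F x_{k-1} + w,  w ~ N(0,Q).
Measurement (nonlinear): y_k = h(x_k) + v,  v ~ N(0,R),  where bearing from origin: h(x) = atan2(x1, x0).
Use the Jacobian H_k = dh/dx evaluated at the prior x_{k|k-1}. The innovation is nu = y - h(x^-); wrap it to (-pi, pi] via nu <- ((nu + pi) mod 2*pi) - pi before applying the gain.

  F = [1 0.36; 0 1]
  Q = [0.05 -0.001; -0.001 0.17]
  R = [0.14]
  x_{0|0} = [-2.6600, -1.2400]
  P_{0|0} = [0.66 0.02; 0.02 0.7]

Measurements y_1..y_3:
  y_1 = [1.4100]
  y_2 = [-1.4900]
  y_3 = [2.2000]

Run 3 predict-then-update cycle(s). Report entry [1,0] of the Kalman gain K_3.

step 1: x^-=[-3.1064, -1.2400]  P^-=[0.8151 0.2710; 0.2710 0.8700]  H_jac=[0.1108 -0.2777]  S=[0.2004]  K=[0.0753; -1.0555]  nu=[-2.1114]  x^+=[-3.2655, 0.9886]  P^+=[0.8140 0.2869; 0.2869 0.6467]
step 2: x^-=[-2.9096, 0.9886]  P^-=[1.1544 0.5188; 0.5188 0.8167]  H_jac=[-0.1047 -0.3081]  S=[0.2637]  K=[-1.0646; -1.1604]  nu=[1.9791]  x^+=[-5.0166, -1.3080]  P^+=[0.8556 0.1930; 0.1930 0.4617]
step 3: x^-=[-5.4875, -1.3080]  P^-=[1.1044 0.3582; 0.3582 0.6317]  H_jac=[0.0411 -0.1724]  S=[0.1556]  K=[-0.1053; -0.6055]  nu=[-1.1756]  x^+=[-5.3637, -0.5962]  P^+=[1.1026 0.3483; 0.3483 0.5746]

K[1,0] = -0.6055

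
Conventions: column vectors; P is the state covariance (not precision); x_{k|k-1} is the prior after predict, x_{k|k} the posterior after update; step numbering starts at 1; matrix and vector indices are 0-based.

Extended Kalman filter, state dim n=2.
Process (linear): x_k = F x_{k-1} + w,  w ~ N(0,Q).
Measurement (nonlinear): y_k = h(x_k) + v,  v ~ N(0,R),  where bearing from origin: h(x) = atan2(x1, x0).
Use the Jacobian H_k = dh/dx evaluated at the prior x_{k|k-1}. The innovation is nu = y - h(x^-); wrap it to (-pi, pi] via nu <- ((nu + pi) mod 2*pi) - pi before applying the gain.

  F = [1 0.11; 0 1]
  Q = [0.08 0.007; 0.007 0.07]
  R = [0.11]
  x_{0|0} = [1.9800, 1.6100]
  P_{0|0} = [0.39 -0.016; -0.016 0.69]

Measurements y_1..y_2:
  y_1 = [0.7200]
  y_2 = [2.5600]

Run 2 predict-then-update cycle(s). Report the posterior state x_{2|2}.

step 1: x^-=[2.1571, 1.6100]  P^-=[0.4748 0.0669; 0.0669 0.7600]  H_jac=[-0.2222 0.2977]  S=[0.1920]  K=[-0.4459; 1.1013]  nu=[0.0788]  x^+=[2.1220, 1.6968]  P^+=[0.4367 0.1612; 0.1612 0.5272]
step 2: x^-=[2.3086, 1.6968]  P^-=[0.5585 0.2262; 0.2262 0.5972]  H_jac=[-0.2067 0.2812]  S=[0.1548]  K=[-0.3349; 0.7829]  nu=[1.9262]  x^+=[1.6635, 3.2049]  P^+=[0.5411 0.2667; 0.2667 0.5023]

x_post = [1.6635, 3.2049]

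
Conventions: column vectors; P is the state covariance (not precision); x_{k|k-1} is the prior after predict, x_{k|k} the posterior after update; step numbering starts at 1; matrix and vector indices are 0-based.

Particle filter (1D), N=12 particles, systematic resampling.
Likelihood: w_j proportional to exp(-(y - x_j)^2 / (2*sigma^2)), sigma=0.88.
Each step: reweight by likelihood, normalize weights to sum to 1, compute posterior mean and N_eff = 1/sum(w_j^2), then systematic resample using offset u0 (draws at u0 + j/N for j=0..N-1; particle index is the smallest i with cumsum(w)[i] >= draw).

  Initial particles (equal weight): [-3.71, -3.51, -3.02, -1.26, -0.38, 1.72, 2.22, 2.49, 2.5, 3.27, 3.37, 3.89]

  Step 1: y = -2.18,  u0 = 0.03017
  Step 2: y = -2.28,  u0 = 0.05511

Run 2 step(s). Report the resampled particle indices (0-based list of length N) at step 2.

step 1: w=[0.1176, 0.1701, 0.3379, 0.3086, 0.0658, 0.0000, 0.0000, 0.0000, 0.0000, 0.0000, 0.0000, 0.0000]  mean=-2.4675  Neff=3.8986  idx=[0, 0, 1, 1, 2, 2, 2, 2, 3, 3, 3, 4]
step 2: w=[0.0466, 0.0466, 0.0658, 0.0658, 0.1226, 0.1226, 0.1226, 0.1226, 0.0892, 0.0892, 0.0892, 0.0170]  mean=-2.6329  Neff=10.2743  idx=[1, 2, 3, 4, 5, 6, 6, 7, 8, 9, 9, 10]

resampled_idx = [1, 2, 3, 4, 5, 6, 6, 7, 8, 9, 9, 10]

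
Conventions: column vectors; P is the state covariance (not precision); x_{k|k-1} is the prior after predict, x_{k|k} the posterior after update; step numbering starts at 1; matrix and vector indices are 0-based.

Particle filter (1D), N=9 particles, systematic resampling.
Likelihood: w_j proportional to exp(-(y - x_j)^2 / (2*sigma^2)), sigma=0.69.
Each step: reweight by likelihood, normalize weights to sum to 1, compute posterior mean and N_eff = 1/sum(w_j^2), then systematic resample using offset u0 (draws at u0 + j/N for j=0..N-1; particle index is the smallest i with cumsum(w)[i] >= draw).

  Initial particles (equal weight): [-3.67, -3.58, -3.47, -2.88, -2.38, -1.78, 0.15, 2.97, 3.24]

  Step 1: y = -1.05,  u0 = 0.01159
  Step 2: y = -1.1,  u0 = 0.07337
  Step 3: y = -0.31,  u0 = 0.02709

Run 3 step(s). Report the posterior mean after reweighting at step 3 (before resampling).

step 1: w=[0.0008, 0.0012, 0.0022, 0.0302, 0.1590, 0.5821, 0.2245, 0.0000, 0.0000]  mean=-1.4826  Neff=2.4070  idx=[3, 4, 5, 5, 5, 5, 5, 6, 6]
step 2: w=[0.0098, 0.0486, 0.1673, 0.1673, 0.1673, 0.1673, 0.1673, 0.0527, 0.0527]  mean=-1.6166  Neff=6.7625  idx=[2, 2, 3, 4, 4, 5, 6, 6, 8]
step 3: w=[0.0635, 0.0635, 0.0635, 0.0635, 0.0635, 0.0635, 0.0635, 0.0635, 0.4919]  mean=-0.8306  Neff=3.6462  idx=[0, 2, 3, 5, 7, 8, 8, 8, 8]

post_mean = -0.8306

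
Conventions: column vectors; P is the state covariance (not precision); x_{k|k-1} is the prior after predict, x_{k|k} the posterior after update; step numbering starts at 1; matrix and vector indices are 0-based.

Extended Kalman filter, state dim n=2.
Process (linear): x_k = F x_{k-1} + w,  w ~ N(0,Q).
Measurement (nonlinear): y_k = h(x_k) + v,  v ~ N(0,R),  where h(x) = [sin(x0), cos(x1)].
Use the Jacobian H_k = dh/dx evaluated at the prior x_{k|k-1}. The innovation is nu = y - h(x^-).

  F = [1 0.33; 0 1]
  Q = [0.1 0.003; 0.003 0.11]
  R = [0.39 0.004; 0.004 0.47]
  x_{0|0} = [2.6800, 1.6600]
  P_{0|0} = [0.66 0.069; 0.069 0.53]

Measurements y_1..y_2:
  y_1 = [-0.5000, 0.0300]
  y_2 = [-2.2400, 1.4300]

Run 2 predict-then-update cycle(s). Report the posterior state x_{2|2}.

step 1: x^-=[3.2278, 1.6600]  P^-=[0.8633 0.2469; 0.2469 0.6400]  H_jac=[-0.9963 0.0000; 0.0000 -0.9960]  S=[1.2469 0.2490; 0.2490 1.1049]  K=[-0.6757 -0.0703; -0.0859 -0.5576]  nu=[-0.4139, 0.1191]  x^+=[3.4991, 1.6292]  P^+=[0.2648 0.0359; 0.0359 0.2634]
step 2: x^-=[4.0367, 1.6292]  P^-=[0.4172 0.1258; 0.1258 0.3734]  H_jac=[-0.6254 0.0000; 0.0000 -0.9983]  S=[0.5532 0.0826; 0.0826 0.8422]  K=[-0.4561 -0.1044; -0.0773 -0.4351]  nu=[-1.4597, 1.4883]  x^+=[4.5470, 1.0945]  P^+=[0.2851 0.0510; 0.0510 0.2052]

x_post = [4.5470, 1.0945]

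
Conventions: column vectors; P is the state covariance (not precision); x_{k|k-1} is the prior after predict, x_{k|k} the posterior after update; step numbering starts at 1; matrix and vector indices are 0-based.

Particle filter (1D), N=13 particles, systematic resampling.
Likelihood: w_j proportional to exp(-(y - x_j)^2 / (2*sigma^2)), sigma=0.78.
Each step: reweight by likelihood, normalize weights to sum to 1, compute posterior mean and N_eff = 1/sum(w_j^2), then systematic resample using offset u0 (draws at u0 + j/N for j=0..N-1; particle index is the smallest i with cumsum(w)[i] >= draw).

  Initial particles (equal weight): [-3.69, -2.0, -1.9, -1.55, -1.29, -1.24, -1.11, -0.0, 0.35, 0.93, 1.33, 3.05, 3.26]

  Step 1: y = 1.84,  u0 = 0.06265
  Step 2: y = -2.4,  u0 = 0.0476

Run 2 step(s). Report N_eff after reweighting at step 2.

N_eff = 1.4217

step 1: w=[0.0000, 0.0000, 0.0000, 0.0000, 0.0002, 0.0002, 0.0004, 0.0305, 0.0795, 0.2495, 0.3979, 0.1479, 0.0940]  mean=1.5455  Neff=3.8683  idx=[8, 9, 9, 9, 10, 10, 10, 10, 10, 10, 11, 12, 12]
step 2: w=[0.8348, 0.0460, 0.0460, 0.0460, 0.0045, 0.0045, 0.0045, 0.0045, 0.0045, 0.0045, 0.0000, 0.0000, 0.0000]  mean=0.4567  Neff=1.4217  idx=[0, 0, 0, 0, 0, 0, 0, 0, 0, 0, 0, 2, 3]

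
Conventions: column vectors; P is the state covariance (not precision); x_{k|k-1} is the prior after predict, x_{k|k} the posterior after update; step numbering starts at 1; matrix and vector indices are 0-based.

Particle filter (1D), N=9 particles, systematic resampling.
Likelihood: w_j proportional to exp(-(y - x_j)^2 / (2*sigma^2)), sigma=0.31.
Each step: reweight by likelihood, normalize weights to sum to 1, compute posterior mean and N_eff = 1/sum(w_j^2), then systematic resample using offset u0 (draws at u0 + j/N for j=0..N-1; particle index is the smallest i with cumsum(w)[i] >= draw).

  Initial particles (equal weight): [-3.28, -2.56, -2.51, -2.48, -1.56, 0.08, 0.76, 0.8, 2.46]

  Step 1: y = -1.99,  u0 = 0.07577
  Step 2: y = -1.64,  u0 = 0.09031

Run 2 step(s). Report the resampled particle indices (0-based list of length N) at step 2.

step 1: w=[0.0002, 0.1679, 0.2230, 0.2610, 0.3479, 0.0000, 0.0000, 0.0000, 0.0000]  mean=-2.1802  Neff=3.7440  idx=[1, 2, 2, 3, 3, 3, 4, 4, 4]
step 2: w=[0.0040, 0.0064, 0.0064, 0.0084, 0.0084, 0.0084, 0.3193, 0.3193, 0.3193]  mean=-1.5994  Neff=3.2662  idx=[6, 6, 6, 7, 7, 7, 8, 8, 8]

resampled_idx = [6, 6, 6, 7, 7, 7, 8, 8, 8]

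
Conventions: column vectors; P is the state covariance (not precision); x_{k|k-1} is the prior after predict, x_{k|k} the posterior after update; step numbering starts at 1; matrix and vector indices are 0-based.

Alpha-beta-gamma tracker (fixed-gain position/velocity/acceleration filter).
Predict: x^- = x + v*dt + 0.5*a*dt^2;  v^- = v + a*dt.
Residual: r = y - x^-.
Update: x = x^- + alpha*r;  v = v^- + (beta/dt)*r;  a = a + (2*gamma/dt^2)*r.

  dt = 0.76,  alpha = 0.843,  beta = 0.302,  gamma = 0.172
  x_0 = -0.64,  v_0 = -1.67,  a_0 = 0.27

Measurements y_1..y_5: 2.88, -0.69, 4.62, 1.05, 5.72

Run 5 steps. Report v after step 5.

step 1: x_pred=-1.8312  r=4.7112  x^+=2.1403  v^+=0.4073  a^+=3.0759
step 2: x_pred=3.3382  r=-4.0282  x^+=-0.0576  v^+=1.1443  a^+=0.6768
step 3: x_pred=1.0075  r=3.6125  x^+=4.0528  v^+=3.0941  a^+=2.8283
step 4: x_pred=7.2212  r=-6.1712  x^+=2.0189  v^+=2.7914  a^+=-0.8471
step 5: x_pred=3.8957  r=1.8243  x^+=5.4336  v^+=2.8725  a^+=0.2394

v_post = 2.8725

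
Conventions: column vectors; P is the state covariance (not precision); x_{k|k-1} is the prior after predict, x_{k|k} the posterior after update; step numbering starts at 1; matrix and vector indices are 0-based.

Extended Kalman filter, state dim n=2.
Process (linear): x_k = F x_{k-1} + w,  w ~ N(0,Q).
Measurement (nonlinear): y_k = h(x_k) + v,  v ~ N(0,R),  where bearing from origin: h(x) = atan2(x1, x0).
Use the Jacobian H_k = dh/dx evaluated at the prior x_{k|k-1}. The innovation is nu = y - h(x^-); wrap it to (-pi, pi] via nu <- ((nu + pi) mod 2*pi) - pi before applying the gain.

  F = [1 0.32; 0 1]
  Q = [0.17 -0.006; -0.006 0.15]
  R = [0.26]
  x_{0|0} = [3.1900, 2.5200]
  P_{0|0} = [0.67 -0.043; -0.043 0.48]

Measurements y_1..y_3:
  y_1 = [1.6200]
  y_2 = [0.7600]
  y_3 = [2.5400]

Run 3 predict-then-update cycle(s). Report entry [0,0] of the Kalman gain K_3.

K[0,0] = -0.1510

step 1: x^-=[3.9964, 2.5200]  P^-=[0.8616 0.1046; 0.1046 0.6300]  H_jac=[-0.1129 0.1790]  S=[0.2869]  K=[-0.2737; 0.3519]  nu=[1.0574]  x^+=[3.7070, 2.8921]  P^+=[0.8401 0.1322; 0.1322 0.5945]
step 2: x^-=[4.6324, 2.8921]  P^-=[1.1556 0.3165; 0.3165 0.7445]  H_jac=[-0.0970 0.1553]  S=[0.2793]  K=[-0.2252; 0.3041]  nu=[0.2019]  x^+=[4.5870, 2.9535]  P^+=[1.1415 0.3356; 0.3356 0.7186]
step 3: x^-=[5.5321, 2.9535]  P^-=[1.5998 0.5596; 0.5596 0.8686]  H_jac=[-0.0751 0.1407]  S=[0.2744]  K=[-0.1510; 0.2922]  nu=[2.0496]  x^+=[5.2226, 3.5523]  P^+=[1.5936 0.5717; 0.5717 0.8452]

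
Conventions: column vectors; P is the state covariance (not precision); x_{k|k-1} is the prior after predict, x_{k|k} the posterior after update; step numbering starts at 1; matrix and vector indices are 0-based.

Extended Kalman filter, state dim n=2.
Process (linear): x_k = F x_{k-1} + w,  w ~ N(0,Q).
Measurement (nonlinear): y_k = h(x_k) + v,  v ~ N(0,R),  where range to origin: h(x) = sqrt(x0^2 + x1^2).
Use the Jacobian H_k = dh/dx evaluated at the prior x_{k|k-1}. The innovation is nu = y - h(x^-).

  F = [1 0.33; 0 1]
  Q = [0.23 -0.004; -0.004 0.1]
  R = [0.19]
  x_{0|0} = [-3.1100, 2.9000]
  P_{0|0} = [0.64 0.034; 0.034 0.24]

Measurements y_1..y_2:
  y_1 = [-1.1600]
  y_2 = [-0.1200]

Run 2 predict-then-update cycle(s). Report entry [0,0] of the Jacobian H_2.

H_jac[0,0] = 0.7987

step 1: x^-=[-2.1530, 2.9000]  P^-=[0.9186 0.1092; 0.1092 0.3400]  H_jac=[-0.5961 0.8029]  S=[0.6311]  K=[-0.7287; 0.3294]  nu=[-4.7718]  x^+=[1.3245, 1.3279]  P^+=[0.5834 0.2607; 0.2607 0.2715]
step 2: x^-=[1.7627, 1.3279]  P^-=[1.0151 0.3463; 0.3463 0.3715]  H_jac=[0.7987 0.6017]  S=[1.3049]  K=[0.7810; 0.3833]  nu=[-2.3269]  x^+=[-0.0546, 0.4361]  P^+=[0.2192 -0.0443; -0.0443 0.1798]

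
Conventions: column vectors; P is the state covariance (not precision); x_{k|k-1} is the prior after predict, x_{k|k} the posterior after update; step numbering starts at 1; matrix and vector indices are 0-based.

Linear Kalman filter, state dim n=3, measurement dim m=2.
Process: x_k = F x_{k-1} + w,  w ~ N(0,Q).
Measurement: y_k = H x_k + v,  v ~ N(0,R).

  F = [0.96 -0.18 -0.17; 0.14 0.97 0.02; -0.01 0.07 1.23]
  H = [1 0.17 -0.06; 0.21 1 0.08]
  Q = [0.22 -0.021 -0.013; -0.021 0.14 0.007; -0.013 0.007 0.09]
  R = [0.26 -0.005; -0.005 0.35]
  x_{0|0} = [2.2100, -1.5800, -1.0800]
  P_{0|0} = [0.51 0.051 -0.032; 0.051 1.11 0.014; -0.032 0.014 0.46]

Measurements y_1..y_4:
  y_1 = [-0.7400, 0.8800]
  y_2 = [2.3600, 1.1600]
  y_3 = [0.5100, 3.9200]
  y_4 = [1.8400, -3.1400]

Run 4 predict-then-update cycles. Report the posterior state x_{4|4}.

x_post = [1.2018, -0.2052, -2.2766]

step 1: x^-=[2.5896, -1.2448, -1.4611]  P^-=[0.7329 -0.1038 -0.1657; -0.1038 1.2088 0.1042; -0.1657 0.1042 0.7946]  S=[1.0132 0.2271; 0.2271 1.5637]  K=[0.7344 -0.0831; -0.0797 0.7760; -0.2193 0.1169]  nu=[-3.2057, 1.6979]  x^+=[0.0943, 0.3284, -0.5598]  P^+=[0.2034 -0.0746 -0.0109; -0.0746 0.2888 -0.0146; -0.0109 -0.0146 0.7361]
step 2: x^-=[0.1265, 0.3205, -0.6665]  P^-=[0.4665 -0.1117 -0.1872; -0.1117 0.3952 0.0251; -0.1872 0.0251 1.2030]  S=[0.7263 0.0249; 0.0249 0.7243]  K=[0.6338 -0.0614; -0.0811 0.5188; -0.3556 0.1255]  nu=[2.1390, 0.8662]  x^+=[1.4290, 0.5963, -1.3183]  P^+=[0.1740 -0.0596 -0.0205; -0.0596 0.1975 -0.0381; -0.0205 -0.0381 1.1020]
step 3: x^-=[1.4887, 0.7521, -1.5941]  P^-=[0.4435 -0.0833 -0.2670; -0.0833 0.3119 -0.0018; -0.2670 -0.0018 1.7522]  S=[0.7226 0.0286; 0.0286 0.6485]  K=[0.6181 -0.0450; -0.0598 0.4565; -0.5213 0.1499]  nu=[-1.2022, 2.9828]  x^+=[0.6113, 2.1856, -0.5203]  P^+=[0.1677 -0.0514 -0.0331; -0.0514 0.1758 -0.0616; -0.0331 -0.0616 1.5457]
step 4: x^-=[0.2819, 2.1952, -0.4931]  P^-=[0.4497 -0.0704 -0.3683; -0.0704 0.2928 -0.0226; -0.3683 -0.0226 2.4196]  S=[0.7476 0.0309; 0.0309 0.6325]  K=[0.6167 -0.0387; -0.0440 0.4388; -0.6995 0.1821]  nu=[1.1553, -5.3550]  x^+=[1.2018, -0.2052, -2.2766]  P^+=[0.1659 -0.0478 -0.0457; -0.0478 0.1707 -0.0864; -0.0457 -0.0864 2.0407]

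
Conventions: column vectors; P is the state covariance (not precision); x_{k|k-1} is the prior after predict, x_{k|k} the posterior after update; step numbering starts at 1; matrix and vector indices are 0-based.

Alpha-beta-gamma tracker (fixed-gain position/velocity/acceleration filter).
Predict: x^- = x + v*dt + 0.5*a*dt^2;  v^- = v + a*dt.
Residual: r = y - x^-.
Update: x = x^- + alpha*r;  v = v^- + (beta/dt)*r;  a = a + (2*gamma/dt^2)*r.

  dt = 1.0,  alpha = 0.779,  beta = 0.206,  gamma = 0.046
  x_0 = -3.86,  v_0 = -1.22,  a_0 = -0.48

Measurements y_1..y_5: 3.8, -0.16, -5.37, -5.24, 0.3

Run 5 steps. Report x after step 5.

step 1: x_pred=-5.3200  r=9.1200  x^+=1.7845  v^+=0.1787  a^+=0.3590
step 2: x_pred=2.1427  r=-2.3027  x^+=0.3489  v^+=0.0634  a^+=0.1472
step 3: x_pred=0.4859  r=-5.8559  x^+=-4.0758  v^+=-0.9957  a^+=-0.3916
step 4: x_pred=-5.2673  r=0.0273  x^+=-5.2460  v^+=-1.3816  a^+=-0.3890
step 5: x_pred=-6.8222  r=7.1222  x^+=-1.2740  v^+=-0.3035  a^+=0.2662

x_post = -1.2740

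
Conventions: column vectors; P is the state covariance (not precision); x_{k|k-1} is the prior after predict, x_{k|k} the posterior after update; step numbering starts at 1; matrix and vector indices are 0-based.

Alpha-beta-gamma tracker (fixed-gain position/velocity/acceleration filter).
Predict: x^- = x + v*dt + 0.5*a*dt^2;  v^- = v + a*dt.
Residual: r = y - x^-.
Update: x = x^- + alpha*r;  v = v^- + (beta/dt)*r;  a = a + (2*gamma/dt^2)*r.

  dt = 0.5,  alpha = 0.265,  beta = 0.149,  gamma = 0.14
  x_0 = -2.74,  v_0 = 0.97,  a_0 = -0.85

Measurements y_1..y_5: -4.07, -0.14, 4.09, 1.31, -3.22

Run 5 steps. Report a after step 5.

step 1: x_pred=-2.3613  r=-1.7087  x^+=-2.8141  v^+=0.0358  a^+=-2.7638
step 2: x_pred=-3.1416  r=3.0016  x^+=-2.3462  v^+=-0.4516  a^+=0.5980
step 3: x_pred=-2.4973  r=6.5873  x^+=-0.7516  v^+=1.8104  a^+=7.9758
step 4: x_pred=1.1505  r=0.1595  x^+=1.1928  v^+=5.8458  a^+=8.1544
step 5: x_pred=5.1350  r=-8.3550  x^+=2.9209  v^+=7.4332  a^+=-1.2032

a_post = -1.2032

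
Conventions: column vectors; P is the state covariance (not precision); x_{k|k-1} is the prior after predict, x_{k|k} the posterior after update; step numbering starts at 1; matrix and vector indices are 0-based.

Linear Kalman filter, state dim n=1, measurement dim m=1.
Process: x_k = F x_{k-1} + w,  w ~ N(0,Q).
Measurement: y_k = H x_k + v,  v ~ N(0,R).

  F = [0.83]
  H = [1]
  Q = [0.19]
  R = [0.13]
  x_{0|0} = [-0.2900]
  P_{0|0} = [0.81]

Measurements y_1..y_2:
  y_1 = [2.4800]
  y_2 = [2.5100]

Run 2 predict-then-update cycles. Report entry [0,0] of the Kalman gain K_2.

K[0,0] = 0.6720

step 1: x^-=[-0.2407]  P^-=[0.7480]  S=[0.8780]  K=[0.8519]  nu=[2.7207]  x^+=[2.0772]  P^+=[0.1108]
step 2: x^-=[1.7240]  P^-=[0.2663]  S=[0.3963]  K=[0.6720]  nu=[0.7860]  x^+=[2.2522]  P^+=[0.0874]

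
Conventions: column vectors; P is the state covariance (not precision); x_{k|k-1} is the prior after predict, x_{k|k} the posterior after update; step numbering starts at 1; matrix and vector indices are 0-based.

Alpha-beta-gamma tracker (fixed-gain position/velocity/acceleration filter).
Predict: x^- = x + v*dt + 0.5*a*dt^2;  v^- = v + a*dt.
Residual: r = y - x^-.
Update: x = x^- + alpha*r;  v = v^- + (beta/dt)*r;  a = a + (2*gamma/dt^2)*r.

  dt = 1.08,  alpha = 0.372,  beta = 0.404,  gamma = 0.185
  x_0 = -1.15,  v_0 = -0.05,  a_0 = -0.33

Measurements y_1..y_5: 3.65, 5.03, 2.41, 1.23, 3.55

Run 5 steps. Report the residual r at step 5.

step 1: x_pred=-1.3965  r=5.0465  x^+=0.4808  v^+=1.4813  a^+=1.2708
step 2: x_pred=2.8218  r=2.2082  x^+=3.6433  v^+=3.6798  a^+=1.9713
step 3: x_pred=8.7672  r=-6.3572  x^+=6.4023  v^+=3.4308  a^+=-0.0453
step 4: x_pred=10.0811  r=-8.8511  x^+=6.7885  v^+=0.0709  a^+=-2.8530
step 5: x_pred=5.2012  r=-1.6512  x^+=4.5869  v^+=-3.6280  a^+=-3.3768

resid = -1.6512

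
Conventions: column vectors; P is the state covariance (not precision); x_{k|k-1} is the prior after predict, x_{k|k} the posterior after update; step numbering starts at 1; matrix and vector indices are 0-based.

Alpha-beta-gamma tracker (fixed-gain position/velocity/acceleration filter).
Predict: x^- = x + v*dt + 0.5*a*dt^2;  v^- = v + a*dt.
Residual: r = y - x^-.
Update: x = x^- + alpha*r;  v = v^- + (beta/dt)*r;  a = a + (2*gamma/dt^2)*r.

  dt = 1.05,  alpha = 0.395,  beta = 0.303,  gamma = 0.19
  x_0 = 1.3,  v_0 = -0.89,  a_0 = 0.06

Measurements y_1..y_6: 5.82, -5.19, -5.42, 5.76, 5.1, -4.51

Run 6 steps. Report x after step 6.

step 1: x_pred=0.3986  r=5.4214  x^+=2.5400  v^+=0.7375  a^+=1.9286
step 2: x_pred=4.3775  r=-9.5675  x^+=0.5984  v^+=0.0016  a^+=-1.3690
step 3: x_pred=-0.1547  r=-5.2653  x^+=-2.2345  v^+=-2.9553  a^+=-3.1839
step 4: x_pred=-7.0927  r=12.8527  x^+=-2.0159  v^+=-2.5895  a^+=1.2461
step 5: x_pred=-4.0479  r=9.1479  x^+=-0.4345  v^+=1.3588  a^+=4.3991
step 6: x_pred=3.4172  r=-7.9272  x^+=0.2860  v^+=3.6902  a^+=1.6668

x_post = 0.2860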